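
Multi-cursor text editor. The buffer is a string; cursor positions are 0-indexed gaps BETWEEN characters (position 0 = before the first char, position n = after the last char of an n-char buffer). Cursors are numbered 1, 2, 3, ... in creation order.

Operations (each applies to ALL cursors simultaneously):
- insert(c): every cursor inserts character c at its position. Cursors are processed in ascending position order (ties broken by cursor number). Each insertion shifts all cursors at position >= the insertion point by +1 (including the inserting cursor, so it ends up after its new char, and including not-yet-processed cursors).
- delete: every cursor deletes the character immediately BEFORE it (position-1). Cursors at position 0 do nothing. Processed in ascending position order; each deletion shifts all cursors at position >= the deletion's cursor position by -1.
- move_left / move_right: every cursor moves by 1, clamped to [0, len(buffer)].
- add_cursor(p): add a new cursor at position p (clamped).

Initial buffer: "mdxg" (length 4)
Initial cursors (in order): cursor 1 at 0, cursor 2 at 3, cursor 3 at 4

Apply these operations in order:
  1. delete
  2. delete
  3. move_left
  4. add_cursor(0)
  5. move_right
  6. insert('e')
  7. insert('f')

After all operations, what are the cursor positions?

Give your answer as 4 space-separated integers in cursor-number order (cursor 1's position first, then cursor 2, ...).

Answer: 8 8 8 8

Derivation:
After op 1 (delete): buffer="md" (len 2), cursors c1@0 c2@2 c3@2, authorship ..
After op 2 (delete): buffer="" (len 0), cursors c1@0 c2@0 c3@0, authorship 
After op 3 (move_left): buffer="" (len 0), cursors c1@0 c2@0 c3@0, authorship 
After op 4 (add_cursor(0)): buffer="" (len 0), cursors c1@0 c2@0 c3@0 c4@0, authorship 
After op 5 (move_right): buffer="" (len 0), cursors c1@0 c2@0 c3@0 c4@0, authorship 
After op 6 (insert('e')): buffer="eeee" (len 4), cursors c1@4 c2@4 c3@4 c4@4, authorship 1234
After op 7 (insert('f')): buffer="eeeeffff" (len 8), cursors c1@8 c2@8 c3@8 c4@8, authorship 12341234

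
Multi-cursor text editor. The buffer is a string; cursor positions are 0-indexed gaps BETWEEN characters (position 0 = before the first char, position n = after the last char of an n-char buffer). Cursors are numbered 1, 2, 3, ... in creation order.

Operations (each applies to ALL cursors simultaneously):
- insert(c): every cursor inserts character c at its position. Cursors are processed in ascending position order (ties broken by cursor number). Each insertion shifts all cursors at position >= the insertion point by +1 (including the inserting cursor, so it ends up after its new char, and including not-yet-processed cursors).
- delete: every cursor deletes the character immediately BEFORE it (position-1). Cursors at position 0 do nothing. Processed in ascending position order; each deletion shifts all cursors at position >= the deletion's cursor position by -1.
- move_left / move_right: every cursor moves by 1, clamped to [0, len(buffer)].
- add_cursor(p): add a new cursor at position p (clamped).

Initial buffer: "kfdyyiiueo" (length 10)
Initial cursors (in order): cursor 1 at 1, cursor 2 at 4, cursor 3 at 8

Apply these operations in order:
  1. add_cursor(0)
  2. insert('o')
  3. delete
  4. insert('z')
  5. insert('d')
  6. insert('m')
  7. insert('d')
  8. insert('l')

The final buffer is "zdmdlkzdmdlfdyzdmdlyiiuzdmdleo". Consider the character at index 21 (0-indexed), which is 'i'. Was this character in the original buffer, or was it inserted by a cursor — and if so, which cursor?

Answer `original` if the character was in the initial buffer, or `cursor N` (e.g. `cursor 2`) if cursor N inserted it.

Answer: original

Derivation:
After op 1 (add_cursor(0)): buffer="kfdyyiiueo" (len 10), cursors c4@0 c1@1 c2@4 c3@8, authorship ..........
After op 2 (insert('o')): buffer="okofdyoyiiuoeo" (len 14), cursors c4@1 c1@3 c2@7 c3@12, authorship 4.1...2....3..
After op 3 (delete): buffer="kfdyyiiueo" (len 10), cursors c4@0 c1@1 c2@4 c3@8, authorship ..........
After op 4 (insert('z')): buffer="zkzfdyzyiiuzeo" (len 14), cursors c4@1 c1@3 c2@7 c3@12, authorship 4.1...2....3..
After op 5 (insert('d')): buffer="zdkzdfdyzdyiiuzdeo" (len 18), cursors c4@2 c1@5 c2@10 c3@16, authorship 44.11...22....33..
After op 6 (insert('m')): buffer="zdmkzdmfdyzdmyiiuzdmeo" (len 22), cursors c4@3 c1@7 c2@13 c3@20, authorship 444.111...222....333..
After op 7 (insert('d')): buffer="zdmdkzdmdfdyzdmdyiiuzdmdeo" (len 26), cursors c4@4 c1@9 c2@16 c3@24, authorship 4444.1111...2222....3333..
After op 8 (insert('l')): buffer="zdmdlkzdmdlfdyzdmdlyiiuzdmdleo" (len 30), cursors c4@5 c1@11 c2@19 c3@28, authorship 44444.11111...22222....33333..
Authorship (.=original, N=cursor N): 4 4 4 4 4 . 1 1 1 1 1 . . . 2 2 2 2 2 . . . . 3 3 3 3 3 . .
Index 21: author = original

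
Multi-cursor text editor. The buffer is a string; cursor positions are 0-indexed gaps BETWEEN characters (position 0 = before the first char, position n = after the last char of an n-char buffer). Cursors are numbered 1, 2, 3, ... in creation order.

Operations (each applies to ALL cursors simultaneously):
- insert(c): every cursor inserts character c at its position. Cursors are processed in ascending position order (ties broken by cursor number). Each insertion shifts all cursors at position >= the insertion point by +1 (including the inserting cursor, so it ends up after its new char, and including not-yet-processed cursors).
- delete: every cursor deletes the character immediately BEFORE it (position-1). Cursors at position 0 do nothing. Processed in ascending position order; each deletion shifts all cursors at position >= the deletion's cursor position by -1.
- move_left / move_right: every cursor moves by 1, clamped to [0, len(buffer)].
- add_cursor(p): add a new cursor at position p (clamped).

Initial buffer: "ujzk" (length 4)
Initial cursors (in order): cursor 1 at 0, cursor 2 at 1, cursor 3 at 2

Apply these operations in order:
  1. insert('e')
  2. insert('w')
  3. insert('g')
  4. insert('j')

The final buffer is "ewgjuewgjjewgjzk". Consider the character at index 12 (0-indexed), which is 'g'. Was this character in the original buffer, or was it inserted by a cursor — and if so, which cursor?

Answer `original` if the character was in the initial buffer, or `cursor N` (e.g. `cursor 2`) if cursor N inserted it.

Answer: cursor 3

Derivation:
After op 1 (insert('e')): buffer="euejezk" (len 7), cursors c1@1 c2@3 c3@5, authorship 1.2.3..
After op 2 (insert('w')): buffer="ewuewjewzk" (len 10), cursors c1@2 c2@5 c3@8, authorship 11.22.33..
After op 3 (insert('g')): buffer="ewguewgjewgzk" (len 13), cursors c1@3 c2@7 c3@11, authorship 111.222.333..
After op 4 (insert('j')): buffer="ewgjuewgjjewgjzk" (len 16), cursors c1@4 c2@9 c3@14, authorship 1111.2222.3333..
Authorship (.=original, N=cursor N): 1 1 1 1 . 2 2 2 2 . 3 3 3 3 . .
Index 12: author = 3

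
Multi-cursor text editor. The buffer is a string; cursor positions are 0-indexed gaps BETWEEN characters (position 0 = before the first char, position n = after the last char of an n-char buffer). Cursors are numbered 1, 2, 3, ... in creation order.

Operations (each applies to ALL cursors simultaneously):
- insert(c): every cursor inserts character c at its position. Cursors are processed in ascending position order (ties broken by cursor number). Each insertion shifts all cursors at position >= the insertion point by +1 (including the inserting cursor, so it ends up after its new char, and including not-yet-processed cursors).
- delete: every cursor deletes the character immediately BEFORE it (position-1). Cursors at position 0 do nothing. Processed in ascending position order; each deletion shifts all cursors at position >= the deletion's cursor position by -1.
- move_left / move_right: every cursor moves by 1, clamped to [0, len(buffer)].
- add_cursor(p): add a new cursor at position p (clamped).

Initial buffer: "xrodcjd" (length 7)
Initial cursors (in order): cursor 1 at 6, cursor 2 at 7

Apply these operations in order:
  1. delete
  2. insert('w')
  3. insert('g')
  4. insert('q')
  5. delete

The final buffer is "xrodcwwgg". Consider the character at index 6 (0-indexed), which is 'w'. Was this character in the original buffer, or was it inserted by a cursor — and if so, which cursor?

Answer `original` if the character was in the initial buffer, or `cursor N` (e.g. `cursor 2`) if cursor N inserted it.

Answer: cursor 2

Derivation:
After op 1 (delete): buffer="xrodc" (len 5), cursors c1@5 c2@5, authorship .....
After op 2 (insert('w')): buffer="xrodcww" (len 7), cursors c1@7 c2@7, authorship .....12
After op 3 (insert('g')): buffer="xrodcwwgg" (len 9), cursors c1@9 c2@9, authorship .....1212
After op 4 (insert('q')): buffer="xrodcwwggqq" (len 11), cursors c1@11 c2@11, authorship .....121212
After op 5 (delete): buffer="xrodcwwgg" (len 9), cursors c1@9 c2@9, authorship .....1212
Authorship (.=original, N=cursor N): . . . . . 1 2 1 2
Index 6: author = 2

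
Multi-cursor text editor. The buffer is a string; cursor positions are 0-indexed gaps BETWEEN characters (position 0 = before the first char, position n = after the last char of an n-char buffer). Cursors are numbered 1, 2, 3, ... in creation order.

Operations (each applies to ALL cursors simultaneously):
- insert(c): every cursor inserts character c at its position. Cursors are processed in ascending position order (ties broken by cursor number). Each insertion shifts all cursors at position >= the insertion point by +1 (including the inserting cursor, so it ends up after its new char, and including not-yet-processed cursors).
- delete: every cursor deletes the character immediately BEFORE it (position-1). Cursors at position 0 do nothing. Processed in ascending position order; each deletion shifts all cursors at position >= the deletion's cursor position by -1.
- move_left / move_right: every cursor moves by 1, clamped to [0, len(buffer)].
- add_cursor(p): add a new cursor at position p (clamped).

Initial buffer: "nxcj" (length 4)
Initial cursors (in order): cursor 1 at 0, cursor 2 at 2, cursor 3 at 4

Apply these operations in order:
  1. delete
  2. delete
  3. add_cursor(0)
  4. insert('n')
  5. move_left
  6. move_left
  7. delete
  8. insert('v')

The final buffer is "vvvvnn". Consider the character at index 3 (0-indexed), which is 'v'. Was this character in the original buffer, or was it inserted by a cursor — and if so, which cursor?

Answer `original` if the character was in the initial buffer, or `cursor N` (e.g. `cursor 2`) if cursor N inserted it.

Answer: cursor 4

Derivation:
After op 1 (delete): buffer="nc" (len 2), cursors c1@0 c2@1 c3@2, authorship ..
After op 2 (delete): buffer="" (len 0), cursors c1@0 c2@0 c3@0, authorship 
After op 3 (add_cursor(0)): buffer="" (len 0), cursors c1@0 c2@0 c3@0 c4@0, authorship 
After op 4 (insert('n')): buffer="nnnn" (len 4), cursors c1@4 c2@4 c3@4 c4@4, authorship 1234
After op 5 (move_left): buffer="nnnn" (len 4), cursors c1@3 c2@3 c3@3 c4@3, authorship 1234
After op 6 (move_left): buffer="nnnn" (len 4), cursors c1@2 c2@2 c3@2 c4@2, authorship 1234
After op 7 (delete): buffer="nn" (len 2), cursors c1@0 c2@0 c3@0 c4@0, authorship 34
After op 8 (insert('v')): buffer="vvvvnn" (len 6), cursors c1@4 c2@4 c3@4 c4@4, authorship 123434
Authorship (.=original, N=cursor N): 1 2 3 4 3 4
Index 3: author = 4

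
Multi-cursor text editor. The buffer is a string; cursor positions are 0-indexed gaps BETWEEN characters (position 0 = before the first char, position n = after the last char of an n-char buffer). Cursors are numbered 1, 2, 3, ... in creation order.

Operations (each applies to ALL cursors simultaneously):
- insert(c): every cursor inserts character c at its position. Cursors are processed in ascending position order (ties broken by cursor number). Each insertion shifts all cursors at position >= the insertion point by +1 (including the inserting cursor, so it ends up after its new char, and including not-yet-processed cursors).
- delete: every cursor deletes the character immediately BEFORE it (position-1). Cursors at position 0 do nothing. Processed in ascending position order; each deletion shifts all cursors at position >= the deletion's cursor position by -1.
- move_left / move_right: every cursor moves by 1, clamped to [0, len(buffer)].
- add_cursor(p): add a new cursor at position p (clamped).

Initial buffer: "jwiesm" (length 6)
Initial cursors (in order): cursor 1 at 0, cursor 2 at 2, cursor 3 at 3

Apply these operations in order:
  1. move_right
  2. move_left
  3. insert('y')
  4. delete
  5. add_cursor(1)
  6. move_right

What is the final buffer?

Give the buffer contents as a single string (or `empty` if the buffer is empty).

Answer: jwiesm

Derivation:
After op 1 (move_right): buffer="jwiesm" (len 6), cursors c1@1 c2@3 c3@4, authorship ......
After op 2 (move_left): buffer="jwiesm" (len 6), cursors c1@0 c2@2 c3@3, authorship ......
After op 3 (insert('y')): buffer="yjwyiyesm" (len 9), cursors c1@1 c2@4 c3@6, authorship 1..2.3...
After op 4 (delete): buffer="jwiesm" (len 6), cursors c1@0 c2@2 c3@3, authorship ......
After op 5 (add_cursor(1)): buffer="jwiesm" (len 6), cursors c1@0 c4@1 c2@2 c3@3, authorship ......
After op 6 (move_right): buffer="jwiesm" (len 6), cursors c1@1 c4@2 c2@3 c3@4, authorship ......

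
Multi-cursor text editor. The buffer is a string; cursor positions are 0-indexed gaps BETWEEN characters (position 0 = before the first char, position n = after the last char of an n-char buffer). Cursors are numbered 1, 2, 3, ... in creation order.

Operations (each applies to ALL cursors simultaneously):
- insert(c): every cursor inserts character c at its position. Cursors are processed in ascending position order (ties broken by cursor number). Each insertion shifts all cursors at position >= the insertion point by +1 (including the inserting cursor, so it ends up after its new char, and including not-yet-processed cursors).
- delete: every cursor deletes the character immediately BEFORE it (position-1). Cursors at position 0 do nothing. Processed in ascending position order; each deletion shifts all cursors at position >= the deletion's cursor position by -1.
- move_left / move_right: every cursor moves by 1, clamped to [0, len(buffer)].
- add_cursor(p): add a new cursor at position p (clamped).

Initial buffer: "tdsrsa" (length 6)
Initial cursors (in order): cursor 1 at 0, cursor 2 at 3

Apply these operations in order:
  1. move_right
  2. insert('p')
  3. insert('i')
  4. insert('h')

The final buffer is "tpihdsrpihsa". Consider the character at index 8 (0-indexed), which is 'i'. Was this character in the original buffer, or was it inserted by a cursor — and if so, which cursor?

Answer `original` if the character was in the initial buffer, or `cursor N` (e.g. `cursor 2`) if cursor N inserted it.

Answer: cursor 2

Derivation:
After op 1 (move_right): buffer="tdsrsa" (len 6), cursors c1@1 c2@4, authorship ......
After op 2 (insert('p')): buffer="tpdsrpsa" (len 8), cursors c1@2 c2@6, authorship .1...2..
After op 3 (insert('i')): buffer="tpidsrpisa" (len 10), cursors c1@3 c2@8, authorship .11...22..
After op 4 (insert('h')): buffer="tpihdsrpihsa" (len 12), cursors c1@4 c2@10, authorship .111...222..
Authorship (.=original, N=cursor N): . 1 1 1 . . . 2 2 2 . .
Index 8: author = 2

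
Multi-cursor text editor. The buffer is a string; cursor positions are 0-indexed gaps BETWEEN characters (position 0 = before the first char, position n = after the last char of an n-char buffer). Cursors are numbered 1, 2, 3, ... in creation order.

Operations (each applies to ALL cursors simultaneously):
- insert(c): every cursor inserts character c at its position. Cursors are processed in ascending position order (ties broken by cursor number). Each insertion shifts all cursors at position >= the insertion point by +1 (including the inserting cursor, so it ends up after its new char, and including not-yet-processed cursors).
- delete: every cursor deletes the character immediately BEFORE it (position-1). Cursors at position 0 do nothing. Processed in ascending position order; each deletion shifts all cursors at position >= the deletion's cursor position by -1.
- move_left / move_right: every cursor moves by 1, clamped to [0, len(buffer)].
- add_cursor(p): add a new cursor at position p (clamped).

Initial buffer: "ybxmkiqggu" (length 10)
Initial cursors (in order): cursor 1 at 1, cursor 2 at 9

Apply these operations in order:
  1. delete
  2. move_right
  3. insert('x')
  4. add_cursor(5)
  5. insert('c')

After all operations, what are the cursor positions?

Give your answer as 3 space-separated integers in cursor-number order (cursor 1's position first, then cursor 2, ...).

After op 1 (delete): buffer="bxmkiqgu" (len 8), cursors c1@0 c2@7, authorship ........
After op 2 (move_right): buffer="bxmkiqgu" (len 8), cursors c1@1 c2@8, authorship ........
After op 3 (insert('x')): buffer="bxxmkiqgux" (len 10), cursors c1@2 c2@10, authorship .1.......2
After op 4 (add_cursor(5)): buffer="bxxmkiqgux" (len 10), cursors c1@2 c3@5 c2@10, authorship .1.......2
After op 5 (insert('c')): buffer="bxcxmkciqguxc" (len 13), cursors c1@3 c3@7 c2@13, authorship .11...3....22

Answer: 3 13 7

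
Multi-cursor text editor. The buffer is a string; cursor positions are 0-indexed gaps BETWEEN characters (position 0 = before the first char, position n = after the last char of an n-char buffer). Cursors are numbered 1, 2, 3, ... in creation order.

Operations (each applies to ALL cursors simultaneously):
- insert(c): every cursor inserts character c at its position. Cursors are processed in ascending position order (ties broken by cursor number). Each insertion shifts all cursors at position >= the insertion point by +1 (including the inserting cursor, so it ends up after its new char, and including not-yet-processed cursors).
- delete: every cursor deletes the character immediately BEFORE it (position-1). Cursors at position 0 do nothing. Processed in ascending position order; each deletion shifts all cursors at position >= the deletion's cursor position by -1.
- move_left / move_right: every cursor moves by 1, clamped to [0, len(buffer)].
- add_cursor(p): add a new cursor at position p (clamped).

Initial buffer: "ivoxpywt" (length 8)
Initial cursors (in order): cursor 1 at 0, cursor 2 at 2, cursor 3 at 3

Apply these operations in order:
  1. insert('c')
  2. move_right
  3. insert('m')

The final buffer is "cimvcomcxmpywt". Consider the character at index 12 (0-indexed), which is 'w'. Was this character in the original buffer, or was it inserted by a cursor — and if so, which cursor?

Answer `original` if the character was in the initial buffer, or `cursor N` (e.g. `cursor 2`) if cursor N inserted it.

After op 1 (insert('c')): buffer="civcocxpywt" (len 11), cursors c1@1 c2@4 c3@6, authorship 1..2.3.....
After op 2 (move_right): buffer="civcocxpywt" (len 11), cursors c1@2 c2@5 c3@7, authorship 1..2.3.....
After op 3 (insert('m')): buffer="cimvcomcxmpywt" (len 14), cursors c1@3 c2@7 c3@10, authorship 1.1.2.23.3....
Authorship (.=original, N=cursor N): 1 . 1 . 2 . 2 3 . 3 . . . .
Index 12: author = original

Answer: original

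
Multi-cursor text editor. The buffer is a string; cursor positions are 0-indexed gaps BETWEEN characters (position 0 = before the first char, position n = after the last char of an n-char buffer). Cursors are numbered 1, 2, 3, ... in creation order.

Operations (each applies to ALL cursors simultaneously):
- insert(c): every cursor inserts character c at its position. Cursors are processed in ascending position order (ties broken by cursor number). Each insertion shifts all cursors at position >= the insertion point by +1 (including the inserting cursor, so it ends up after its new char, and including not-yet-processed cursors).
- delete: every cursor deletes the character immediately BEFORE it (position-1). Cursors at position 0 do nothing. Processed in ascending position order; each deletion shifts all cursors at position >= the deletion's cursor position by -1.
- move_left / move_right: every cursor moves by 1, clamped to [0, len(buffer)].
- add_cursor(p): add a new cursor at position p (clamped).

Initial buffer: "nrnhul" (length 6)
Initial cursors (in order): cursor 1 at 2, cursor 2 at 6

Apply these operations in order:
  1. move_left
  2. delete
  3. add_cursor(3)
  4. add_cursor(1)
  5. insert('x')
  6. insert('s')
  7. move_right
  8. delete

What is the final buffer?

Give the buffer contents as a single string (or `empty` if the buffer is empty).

After op 1 (move_left): buffer="nrnhul" (len 6), cursors c1@1 c2@5, authorship ......
After op 2 (delete): buffer="rnhl" (len 4), cursors c1@0 c2@3, authorship ....
After op 3 (add_cursor(3)): buffer="rnhl" (len 4), cursors c1@0 c2@3 c3@3, authorship ....
After op 4 (add_cursor(1)): buffer="rnhl" (len 4), cursors c1@0 c4@1 c2@3 c3@3, authorship ....
After op 5 (insert('x')): buffer="xrxnhxxl" (len 8), cursors c1@1 c4@3 c2@7 c3@7, authorship 1.4..23.
After op 6 (insert('s')): buffer="xsrxsnhxxssl" (len 12), cursors c1@2 c4@5 c2@11 c3@11, authorship 11.44..2323.
After op 7 (move_right): buffer="xsrxsnhxxssl" (len 12), cursors c1@3 c4@6 c2@12 c3@12, authorship 11.44..2323.
After op 8 (delete): buffer="xsxshxxs" (len 8), cursors c1@2 c4@4 c2@8 c3@8, authorship 1144.232

Answer: xsxshxxs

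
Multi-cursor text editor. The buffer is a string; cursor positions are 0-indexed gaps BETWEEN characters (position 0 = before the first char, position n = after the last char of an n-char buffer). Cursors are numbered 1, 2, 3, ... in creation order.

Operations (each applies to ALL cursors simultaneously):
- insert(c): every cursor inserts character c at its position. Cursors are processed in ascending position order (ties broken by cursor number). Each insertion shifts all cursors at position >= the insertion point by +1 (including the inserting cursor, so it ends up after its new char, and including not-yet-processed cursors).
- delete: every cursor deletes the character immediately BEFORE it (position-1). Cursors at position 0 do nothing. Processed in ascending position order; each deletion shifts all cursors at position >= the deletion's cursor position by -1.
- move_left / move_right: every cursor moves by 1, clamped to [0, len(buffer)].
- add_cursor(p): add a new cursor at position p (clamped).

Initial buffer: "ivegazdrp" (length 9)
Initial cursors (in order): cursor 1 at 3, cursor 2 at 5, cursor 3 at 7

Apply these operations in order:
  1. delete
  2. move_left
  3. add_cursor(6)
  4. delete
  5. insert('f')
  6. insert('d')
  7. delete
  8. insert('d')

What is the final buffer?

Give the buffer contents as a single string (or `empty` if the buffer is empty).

After op 1 (delete): buffer="ivgzrp" (len 6), cursors c1@2 c2@3 c3@4, authorship ......
After op 2 (move_left): buffer="ivgzrp" (len 6), cursors c1@1 c2@2 c3@3, authorship ......
After op 3 (add_cursor(6)): buffer="ivgzrp" (len 6), cursors c1@1 c2@2 c3@3 c4@6, authorship ......
After op 4 (delete): buffer="zr" (len 2), cursors c1@0 c2@0 c3@0 c4@2, authorship ..
After op 5 (insert('f')): buffer="fffzrf" (len 6), cursors c1@3 c2@3 c3@3 c4@6, authorship 123..4
After op 6 (insert('d')): buffer="fffdddzrfd" (len 10), cursors c1@6 c2@6 c3@6 c4@10, authorship 123123..44
After op 7 (delete): buffer="fffzrf" (len 6), cursors c1@3 c2@3 c3@3 c4@6, authorship 123..4
After op 8 (insert('d')): buffer="fffdddzrfd" (len 10), cursors c1@6 c2@6 c3@6 c4@10, authorship 123123..44

Answer: fffdddzrfd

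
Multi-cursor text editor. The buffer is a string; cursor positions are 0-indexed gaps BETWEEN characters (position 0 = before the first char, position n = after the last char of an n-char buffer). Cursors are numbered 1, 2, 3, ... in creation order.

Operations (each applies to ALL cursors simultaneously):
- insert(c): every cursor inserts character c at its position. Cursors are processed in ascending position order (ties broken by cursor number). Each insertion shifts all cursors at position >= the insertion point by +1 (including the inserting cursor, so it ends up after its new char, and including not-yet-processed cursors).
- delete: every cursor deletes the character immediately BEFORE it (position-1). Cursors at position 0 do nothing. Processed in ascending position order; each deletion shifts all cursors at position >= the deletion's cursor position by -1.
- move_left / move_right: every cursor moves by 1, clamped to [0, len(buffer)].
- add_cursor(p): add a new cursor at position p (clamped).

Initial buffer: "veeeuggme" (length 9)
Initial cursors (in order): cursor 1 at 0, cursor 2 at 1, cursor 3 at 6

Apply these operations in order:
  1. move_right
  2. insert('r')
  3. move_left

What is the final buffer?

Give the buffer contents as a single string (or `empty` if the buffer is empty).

After op 1 (move_right): buffer="veeeuggme" (len 9), cursors c1@1 c2@2 c3@7, authorship .........
After op 2 (insert('r')): buffer="vrereeuggrme" (len 12), cursors c1@2 c2@4 c3@10, authorship .1.2.....3..
After op 3 (move_left): buffer="vrereeuggrme" (len 12), cursors c1@1 c2@3 c3@9, authorship .1.2.....3..

Answer: vrereeuggrme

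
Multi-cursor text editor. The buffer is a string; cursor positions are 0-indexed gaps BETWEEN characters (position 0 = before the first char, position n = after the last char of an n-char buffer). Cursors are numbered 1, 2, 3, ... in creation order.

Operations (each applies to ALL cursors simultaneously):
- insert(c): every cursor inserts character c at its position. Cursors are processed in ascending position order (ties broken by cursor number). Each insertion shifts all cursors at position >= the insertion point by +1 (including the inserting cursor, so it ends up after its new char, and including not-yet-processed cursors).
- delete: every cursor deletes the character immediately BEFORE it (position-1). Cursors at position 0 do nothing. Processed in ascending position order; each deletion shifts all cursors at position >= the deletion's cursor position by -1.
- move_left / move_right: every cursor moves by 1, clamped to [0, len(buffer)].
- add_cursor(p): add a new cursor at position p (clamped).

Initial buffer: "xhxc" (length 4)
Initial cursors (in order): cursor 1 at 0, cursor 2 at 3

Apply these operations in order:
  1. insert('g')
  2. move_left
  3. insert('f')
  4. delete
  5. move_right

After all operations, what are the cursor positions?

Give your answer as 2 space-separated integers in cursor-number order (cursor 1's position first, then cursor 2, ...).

Answer: 1 5

Derivation:
After op 1 (insert('g')): buffer="gxhxgc" (len 6), cursors c1@1 c2@5, authorship 1...2.
After op 2 (move_left): buffer="gxhxgc" (len 6), cursors c1@0 c2@4, authorship 1...2.
After op 3 (insert('f')): buffer="fgxhxfgc" (len 8), cursors c1@1 c2@6, authorship 11...22.
After op 4 (delete): buffer="gxhxgc" (len 6), cursors c1@0 c2@4, authorship 1...2.
After op 5 (move_right): buffer="gxhxgc" (len 6), cursors c1@1 c2@5, authorship 1...2.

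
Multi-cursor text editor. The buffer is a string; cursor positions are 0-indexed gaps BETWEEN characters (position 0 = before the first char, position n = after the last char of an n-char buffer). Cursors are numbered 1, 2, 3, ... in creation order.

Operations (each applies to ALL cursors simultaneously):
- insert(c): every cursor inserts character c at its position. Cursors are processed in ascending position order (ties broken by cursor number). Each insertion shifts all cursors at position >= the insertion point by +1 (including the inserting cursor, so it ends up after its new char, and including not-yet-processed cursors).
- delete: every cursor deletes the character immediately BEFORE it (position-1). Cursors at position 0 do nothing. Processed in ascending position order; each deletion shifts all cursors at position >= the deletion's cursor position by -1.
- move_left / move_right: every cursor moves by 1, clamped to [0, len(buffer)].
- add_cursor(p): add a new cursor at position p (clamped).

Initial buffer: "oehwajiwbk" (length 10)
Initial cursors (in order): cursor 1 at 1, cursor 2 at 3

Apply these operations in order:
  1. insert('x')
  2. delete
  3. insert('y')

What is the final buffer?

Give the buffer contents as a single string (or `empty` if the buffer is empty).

Answer: oyehywajiwbk

Derivation:
After op 1 (insert('x')): buffer="oxehxwajiwbk" (len 12), cursors c1@2 c2@5, authorship .1..2.......
After op 2 (delete): buffer="oehwajiwbk" (len 10), cursors c1@1 c2@3, authorship ..........
After op 3 (insert('y')): buffer="oyehywajiwbk" (len 12), cursors c1@2 c2@5, authorship .1..2.......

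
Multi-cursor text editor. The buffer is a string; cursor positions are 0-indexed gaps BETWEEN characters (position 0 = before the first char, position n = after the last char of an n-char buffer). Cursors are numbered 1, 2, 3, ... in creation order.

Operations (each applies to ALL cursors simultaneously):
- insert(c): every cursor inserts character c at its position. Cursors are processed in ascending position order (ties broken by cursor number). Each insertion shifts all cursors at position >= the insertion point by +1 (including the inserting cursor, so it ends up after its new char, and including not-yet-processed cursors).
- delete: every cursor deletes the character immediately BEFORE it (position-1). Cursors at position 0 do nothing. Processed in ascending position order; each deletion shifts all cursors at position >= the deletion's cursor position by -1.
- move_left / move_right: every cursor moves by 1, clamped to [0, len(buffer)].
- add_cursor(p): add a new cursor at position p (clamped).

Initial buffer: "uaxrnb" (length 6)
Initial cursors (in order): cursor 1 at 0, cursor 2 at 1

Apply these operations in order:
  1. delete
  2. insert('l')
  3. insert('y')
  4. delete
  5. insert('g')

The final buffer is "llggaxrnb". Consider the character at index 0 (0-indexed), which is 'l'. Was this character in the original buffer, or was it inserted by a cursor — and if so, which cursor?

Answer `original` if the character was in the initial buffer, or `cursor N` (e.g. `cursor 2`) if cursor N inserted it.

Answer: cursor 1

Derivation:
After op 1 (delete): buffer="axrnb" (len 5), cursors c1@0 c2@0, authorship .....
After op 2 (insert('l')): buffer="llaxrnb" (len 7), cursors c1@2 c2@2, authorship 12.....
After op 3 (insert('y')): buffer="llyyaxrnb" (len 9), cursors c1@4 c2@4, authorship 1212.....
After op 4 (delete): buffer="llaxrnb" (len 7), cursors c1@2 c2@2, authorship 12.....
After op 5 (insert('g')): buffer="llggaxrnb" (len 9), cursors c1@4 c2@4, authorship 1212.....
Authorship (.=original, N=cursor N): 1 2 1 2 . . . . .
Index 0: author = 1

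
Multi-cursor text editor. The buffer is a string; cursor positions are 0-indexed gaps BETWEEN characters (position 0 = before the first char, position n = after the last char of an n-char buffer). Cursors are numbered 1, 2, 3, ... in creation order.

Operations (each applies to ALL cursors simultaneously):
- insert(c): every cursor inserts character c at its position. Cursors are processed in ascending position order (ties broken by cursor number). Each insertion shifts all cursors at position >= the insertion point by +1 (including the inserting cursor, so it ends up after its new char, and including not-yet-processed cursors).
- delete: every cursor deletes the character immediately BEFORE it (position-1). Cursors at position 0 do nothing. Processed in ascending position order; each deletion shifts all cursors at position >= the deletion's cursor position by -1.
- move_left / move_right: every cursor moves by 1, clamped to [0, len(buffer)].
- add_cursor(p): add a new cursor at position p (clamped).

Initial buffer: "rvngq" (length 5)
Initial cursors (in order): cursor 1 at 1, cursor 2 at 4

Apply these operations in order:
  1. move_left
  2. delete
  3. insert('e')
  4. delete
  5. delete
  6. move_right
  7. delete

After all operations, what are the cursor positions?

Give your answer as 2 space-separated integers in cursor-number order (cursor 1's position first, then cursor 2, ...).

Answer: 0 0

Derivation:
After op 1 (move_left): buffer="rvngq" (len 5), cursors c1@0 c2@3, authorship .....
After op 2 (delete): buffer="rvgq" (len 4), cursors c1@0 c2@2, authorship ....
After op 3 (insert('e')): buffer="ervegq" (len 6), cursors c1@1 c2@4, authorship 1..2..
After op 4 (delete): buffer="rvgq" (len 4), cursors c1@0 c2@2, authorship ....
After op 5 (delete): buffer="rgq" (len 3), cursors c1@0 c2@1, authorship ...
After op 6 (move_right): buffer="rgq" (len 3), cursors c1@1 c2@2, authorship ...
After op 7 (delete): buffer="q" (len 1), cursors c1@0 c2@0, authorship .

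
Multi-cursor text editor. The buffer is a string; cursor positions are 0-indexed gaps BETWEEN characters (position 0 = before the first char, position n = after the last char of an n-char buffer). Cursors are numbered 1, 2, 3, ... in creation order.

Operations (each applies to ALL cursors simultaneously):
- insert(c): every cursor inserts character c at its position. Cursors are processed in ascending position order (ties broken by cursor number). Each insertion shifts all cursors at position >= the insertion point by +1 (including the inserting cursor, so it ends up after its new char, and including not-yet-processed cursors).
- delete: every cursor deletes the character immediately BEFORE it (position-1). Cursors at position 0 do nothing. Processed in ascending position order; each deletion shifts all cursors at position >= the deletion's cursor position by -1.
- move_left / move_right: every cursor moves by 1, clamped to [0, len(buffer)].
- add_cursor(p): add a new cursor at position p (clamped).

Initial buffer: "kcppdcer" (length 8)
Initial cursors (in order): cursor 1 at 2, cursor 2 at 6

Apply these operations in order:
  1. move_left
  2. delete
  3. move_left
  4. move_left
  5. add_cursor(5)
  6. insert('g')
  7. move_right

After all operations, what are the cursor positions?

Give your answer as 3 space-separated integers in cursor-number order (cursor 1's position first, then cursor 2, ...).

After op 1 (move_left): buffer="kcppdcer" (len 8), cursors c1@1 c2@5, authorship ........
After op 2 (delete): buffer="cppcer" (len 6), cursors c1@0 c2@3, authorship ......
After op 3 (move_left): buffer="cppcer" (len 6), cursors c1@0 c2@2, authorship ......
After op 4 (move_left): buffer="cppcer" (len 6), cursors c1@0 c2@1, authorship ......
After op 5 (add_cursor(5)): buffer="cppcer" (len 6), cursors c1@0 c2@1 c3@5, authorship ......
After op 6 (insert('g')): buffer="gcgppcegr" (len 9), cursors c1@1 c2@3 c3@8, authorship 1.2....3.
After op 7 (move_right): buffer="gcgppcegr" (len 9), cursors c1@2 c2@4 c3@9, authorship 1.2....3.

Answer: 2 4 9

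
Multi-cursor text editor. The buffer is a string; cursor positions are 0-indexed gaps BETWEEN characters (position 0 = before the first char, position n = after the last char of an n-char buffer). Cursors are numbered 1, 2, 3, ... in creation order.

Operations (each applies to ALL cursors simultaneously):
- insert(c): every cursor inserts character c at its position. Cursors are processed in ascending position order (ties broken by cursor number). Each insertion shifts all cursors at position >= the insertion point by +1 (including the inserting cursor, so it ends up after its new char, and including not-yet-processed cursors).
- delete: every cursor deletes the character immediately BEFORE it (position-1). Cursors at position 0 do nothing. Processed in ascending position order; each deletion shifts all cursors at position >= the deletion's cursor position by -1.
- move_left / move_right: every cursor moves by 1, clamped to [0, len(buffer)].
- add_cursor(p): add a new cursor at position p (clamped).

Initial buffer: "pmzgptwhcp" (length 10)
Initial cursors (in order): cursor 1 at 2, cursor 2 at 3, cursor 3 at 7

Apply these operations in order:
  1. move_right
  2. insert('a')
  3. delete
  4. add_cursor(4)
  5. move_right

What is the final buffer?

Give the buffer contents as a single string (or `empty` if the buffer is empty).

After op 1 (move_right): buffer="pmzgptwhcp" (len 10), cursors c1@3 c2@4 c3@8, authorship ..........
After op 2 (insert('a')): buffer="pmzagaptwhacp" (len 13), cursors c1@4 c2@6 c3@11, authorship ...1.2....3..
After op 3 (delete): buffer="pmzgptwhcp" (len 10), cursors c1@3 c2@4 c3@8, authorship ..........
After op 4 (add_cursor(4)): buffer="pmzgptwhcp" (len 10), cursors c1@3 c2@4 c4@4 c3@8, authorship ..........
After op 5 (move_right): buffer="pmzgptwhcp" (len 10), cursors c1@4 c2@5 c4@5 c3@9, authorship ..........

Answer: pmzgptwhcp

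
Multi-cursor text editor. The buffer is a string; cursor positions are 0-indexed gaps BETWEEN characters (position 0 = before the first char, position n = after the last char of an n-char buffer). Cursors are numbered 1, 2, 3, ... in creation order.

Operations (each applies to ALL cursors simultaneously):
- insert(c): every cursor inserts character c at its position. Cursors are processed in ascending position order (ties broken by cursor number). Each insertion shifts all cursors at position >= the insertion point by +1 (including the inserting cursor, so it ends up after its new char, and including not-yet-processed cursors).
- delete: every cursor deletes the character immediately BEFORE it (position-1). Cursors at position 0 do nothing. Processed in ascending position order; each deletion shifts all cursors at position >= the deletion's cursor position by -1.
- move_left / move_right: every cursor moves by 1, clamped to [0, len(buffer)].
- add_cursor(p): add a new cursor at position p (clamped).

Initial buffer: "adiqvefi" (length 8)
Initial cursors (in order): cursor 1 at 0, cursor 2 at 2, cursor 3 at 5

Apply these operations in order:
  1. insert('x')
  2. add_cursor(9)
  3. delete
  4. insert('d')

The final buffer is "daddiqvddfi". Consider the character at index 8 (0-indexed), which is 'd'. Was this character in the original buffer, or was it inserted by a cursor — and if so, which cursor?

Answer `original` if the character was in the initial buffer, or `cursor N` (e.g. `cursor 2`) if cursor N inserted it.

Answer: cursor 4

Derivation:
After op 1 (insert('x')): buffer="xadxiqvxefi" (len 11), cursors c1@1 c2@4 c3@8, authorship 1..2...3...
After op 2 (add_cursor(9)): buffer="xadxiqvxefi" (len 11), cursors c1@1 c2@4 c3@8 c4@9, authorship 1..2...3...
After op 3 (delete): buffer="adiqvfi" (len 7), cursors c1@0 c2@2 c3@5 c4@5, authorship .......
After op 4 (insert('d')): buffer="daddiqvddfi" (len 11), cursors c1@1 c2@4 c3@9 c4@9, authorship 1..2...34..
Authorship (.=original, N=cursor N): 1 . . 2 . . . 3 4 . .
Index 8: author = 4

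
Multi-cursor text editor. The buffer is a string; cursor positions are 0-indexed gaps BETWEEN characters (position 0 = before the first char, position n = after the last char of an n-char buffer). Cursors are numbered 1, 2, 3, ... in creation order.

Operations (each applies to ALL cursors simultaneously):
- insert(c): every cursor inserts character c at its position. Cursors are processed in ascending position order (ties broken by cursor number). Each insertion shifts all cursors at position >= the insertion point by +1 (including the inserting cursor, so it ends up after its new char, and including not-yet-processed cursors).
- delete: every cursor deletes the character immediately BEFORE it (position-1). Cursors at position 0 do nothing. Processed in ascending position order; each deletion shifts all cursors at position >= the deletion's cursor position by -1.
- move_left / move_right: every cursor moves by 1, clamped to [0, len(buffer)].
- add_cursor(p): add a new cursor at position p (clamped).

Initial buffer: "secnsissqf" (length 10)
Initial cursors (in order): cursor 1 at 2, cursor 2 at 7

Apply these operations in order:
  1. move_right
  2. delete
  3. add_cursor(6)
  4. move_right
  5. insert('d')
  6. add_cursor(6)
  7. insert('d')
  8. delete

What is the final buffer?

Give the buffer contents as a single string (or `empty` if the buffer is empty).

After op 1 (move_right): buffer="secnsissqf" (len 10), cursors c1@3 c2@8, authorship ..........
After op 2 (delete): buffer="sensisqf" (len 8), cursors c1@2 c2@6, authorship ........
After op 3 (add_cursor(6)): buffer="sensisqf" (len 8), cursors c1@2 c2@6 c3@6, authorship ........
After op 4 (move_right): buffer="sensisqf" (len 8), cursors c1@3 c2@7 c3@7, authorship ........
After op 5 (insert('d')): buffer="sendsisqddf" (len 11), cursors c1@4 c2@10 c3@10, authorship ...1....23.
After op 6 (add_cursor(6)): buffer="sendsisqddf" (len 11), cursors c1@4 c4@6 c2@10 c3@10, authorship ...1....23.
After op 7 (insert('d')): buffer="senddsidsqddddf" (len 15), cursors c1@5 c4@8 c2@14 c3@14, authorship ...11..4..2323.
After op 8 (delete): buffer="sendsisqddf" (len 11), cursors c1@4 c4@6 c2@10 c3@10, authorship ...1....23.

Answer: sendsisqddf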